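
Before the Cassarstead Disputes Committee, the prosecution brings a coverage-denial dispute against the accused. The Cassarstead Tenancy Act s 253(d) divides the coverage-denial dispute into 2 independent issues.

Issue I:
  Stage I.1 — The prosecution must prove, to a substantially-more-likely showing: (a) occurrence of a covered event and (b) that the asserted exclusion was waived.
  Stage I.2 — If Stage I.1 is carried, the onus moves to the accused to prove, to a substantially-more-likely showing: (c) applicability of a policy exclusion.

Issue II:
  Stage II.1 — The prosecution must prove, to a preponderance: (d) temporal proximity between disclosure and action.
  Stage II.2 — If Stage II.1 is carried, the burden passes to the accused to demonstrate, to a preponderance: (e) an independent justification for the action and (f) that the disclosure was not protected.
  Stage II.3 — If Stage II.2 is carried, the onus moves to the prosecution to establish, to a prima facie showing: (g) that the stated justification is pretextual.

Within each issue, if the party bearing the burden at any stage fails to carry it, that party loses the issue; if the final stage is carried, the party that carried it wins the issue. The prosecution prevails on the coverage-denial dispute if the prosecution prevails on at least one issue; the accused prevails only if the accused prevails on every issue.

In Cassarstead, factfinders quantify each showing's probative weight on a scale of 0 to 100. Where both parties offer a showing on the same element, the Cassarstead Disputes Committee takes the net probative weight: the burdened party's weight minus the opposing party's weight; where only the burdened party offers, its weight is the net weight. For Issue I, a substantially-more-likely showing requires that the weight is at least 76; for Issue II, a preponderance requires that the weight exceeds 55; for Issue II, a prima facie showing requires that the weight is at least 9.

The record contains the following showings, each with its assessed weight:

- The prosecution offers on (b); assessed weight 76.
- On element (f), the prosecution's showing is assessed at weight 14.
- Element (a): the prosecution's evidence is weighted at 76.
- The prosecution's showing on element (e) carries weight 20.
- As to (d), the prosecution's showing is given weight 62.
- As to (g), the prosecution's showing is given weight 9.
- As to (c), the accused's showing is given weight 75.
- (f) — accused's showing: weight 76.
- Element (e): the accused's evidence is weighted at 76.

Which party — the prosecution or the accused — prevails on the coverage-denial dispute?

— Issue I —
Stage I.1 (prosecution, a substantially-more-likely showing, weight is at least 76): (a) 76 ≥ 76 — meets; (b) 76 ≥ 76 — meets.
  Stage I.1 carried; the burden shifts to the accused.
Stage I.2 (accused, a substantially-more-likely showing, weight is at least 76): (c) 75 < 76 — fails.
  The accused does not carry Stage I.2.
The analysis ends at Stage I.2; the prosecution prevails on this issue.
— Issue II —
Stage II.1 (prosecution, a preponderance, weight exceeds 55): (d) 62 > 55 — meets.
  Stage II.1 carried; the burden shifts to the accused.
Stage II.2 (accused, a preponderance, weight exceeds 55): (e) net 76−20=56 > 55 — meets; (f) net 76−14=62 > 55 — meets.
  Stage II.2 carried; the burden shifts to the prosecution.
Stage II.3 (prosecution, a prima facie showing, weight is at least 9): (g) 9 ≥ 9 — meets.
  Stage II.3 carried; the final stage is satisfied.
With every stage satisfied, the prosecution prevails on this issue.
Per-issue: Issue I → prosecution; Issue II → prosecution. The prosecution must prevail on at least one issue; overall, the prosecution prevails.

prosecution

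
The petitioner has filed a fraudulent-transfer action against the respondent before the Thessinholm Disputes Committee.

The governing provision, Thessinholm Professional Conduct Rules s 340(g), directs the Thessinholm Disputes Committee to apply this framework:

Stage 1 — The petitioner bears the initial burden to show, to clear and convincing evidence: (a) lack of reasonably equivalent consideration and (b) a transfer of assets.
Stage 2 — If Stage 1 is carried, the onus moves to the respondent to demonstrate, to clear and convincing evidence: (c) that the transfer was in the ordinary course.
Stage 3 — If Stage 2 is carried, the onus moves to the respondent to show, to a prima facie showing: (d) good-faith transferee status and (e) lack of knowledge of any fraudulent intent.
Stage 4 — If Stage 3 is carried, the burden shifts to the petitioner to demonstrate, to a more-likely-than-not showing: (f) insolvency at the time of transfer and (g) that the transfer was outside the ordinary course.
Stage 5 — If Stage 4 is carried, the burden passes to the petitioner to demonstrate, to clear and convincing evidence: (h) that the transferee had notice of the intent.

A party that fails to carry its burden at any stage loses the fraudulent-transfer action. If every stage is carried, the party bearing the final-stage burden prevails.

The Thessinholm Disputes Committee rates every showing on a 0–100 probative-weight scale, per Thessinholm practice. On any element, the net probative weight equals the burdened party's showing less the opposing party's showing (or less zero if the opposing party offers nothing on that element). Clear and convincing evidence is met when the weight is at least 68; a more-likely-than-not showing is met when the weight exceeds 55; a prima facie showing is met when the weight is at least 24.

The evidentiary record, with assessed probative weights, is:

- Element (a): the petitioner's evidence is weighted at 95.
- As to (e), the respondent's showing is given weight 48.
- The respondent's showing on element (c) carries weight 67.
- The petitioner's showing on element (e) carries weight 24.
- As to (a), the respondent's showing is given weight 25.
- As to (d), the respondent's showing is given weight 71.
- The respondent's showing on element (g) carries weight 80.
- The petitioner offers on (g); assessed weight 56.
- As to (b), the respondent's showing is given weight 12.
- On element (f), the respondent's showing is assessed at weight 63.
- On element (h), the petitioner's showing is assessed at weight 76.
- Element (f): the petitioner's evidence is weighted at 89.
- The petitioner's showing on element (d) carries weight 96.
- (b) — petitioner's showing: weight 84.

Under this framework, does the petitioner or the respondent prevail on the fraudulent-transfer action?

Stage 1 (petitioner, clear and convincing evidence, weight is at least 68): (a) net 95−25=70 ≥ 68 — meets; (b) net 84−12=72 ≥ 68 — meets.
  Stage 1 carried; the burden shifts to the respondent.
Stage 2 (respondent, clear and convincing evidence, weight is at least 68): (c) 67 < 68 — fails.
  The respondent does not carry Stage 2.
So the petitioner prevails.

petitioner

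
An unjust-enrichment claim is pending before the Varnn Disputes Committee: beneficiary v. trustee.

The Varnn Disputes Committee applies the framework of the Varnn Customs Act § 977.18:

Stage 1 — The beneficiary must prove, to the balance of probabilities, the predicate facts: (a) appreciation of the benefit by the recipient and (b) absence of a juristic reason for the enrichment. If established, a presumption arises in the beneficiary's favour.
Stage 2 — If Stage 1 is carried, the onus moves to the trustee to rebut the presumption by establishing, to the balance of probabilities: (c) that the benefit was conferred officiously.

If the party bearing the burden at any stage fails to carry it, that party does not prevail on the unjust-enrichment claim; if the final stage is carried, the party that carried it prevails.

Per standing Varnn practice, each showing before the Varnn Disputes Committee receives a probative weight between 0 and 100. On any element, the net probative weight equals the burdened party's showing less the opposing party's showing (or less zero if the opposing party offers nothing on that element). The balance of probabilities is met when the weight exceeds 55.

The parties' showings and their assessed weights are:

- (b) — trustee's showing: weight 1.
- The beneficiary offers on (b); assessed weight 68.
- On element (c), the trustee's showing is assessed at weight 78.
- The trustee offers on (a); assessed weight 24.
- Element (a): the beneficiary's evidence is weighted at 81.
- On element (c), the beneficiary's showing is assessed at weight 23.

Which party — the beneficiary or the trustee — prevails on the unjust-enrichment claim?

At Stage 1 the beneficiary must meet the balance of probabilities (weight exceeds 55): on (a) the weight is 81 less the opposing 24 gives net 57, > 55, so (a) meets the standard; on (b) the weight is 68 less the opposing 1 gives net 67, which does exceed 55, so (b) meets the standard.
  The beneficiary carries Stage 1; the trustee now bears the burden.
At Stage 2 the trustee must meet the balance of probabilities (weight exceeds 55): on (c) the weight is 78 less the opposing 23 gives net 55, ≤ 55, so (c) does not meet the standard.
  Stage 2 not carried; the trustee fails its burden.
The analysis ends at Stage 2; the beneficiary prevails.

beneficiary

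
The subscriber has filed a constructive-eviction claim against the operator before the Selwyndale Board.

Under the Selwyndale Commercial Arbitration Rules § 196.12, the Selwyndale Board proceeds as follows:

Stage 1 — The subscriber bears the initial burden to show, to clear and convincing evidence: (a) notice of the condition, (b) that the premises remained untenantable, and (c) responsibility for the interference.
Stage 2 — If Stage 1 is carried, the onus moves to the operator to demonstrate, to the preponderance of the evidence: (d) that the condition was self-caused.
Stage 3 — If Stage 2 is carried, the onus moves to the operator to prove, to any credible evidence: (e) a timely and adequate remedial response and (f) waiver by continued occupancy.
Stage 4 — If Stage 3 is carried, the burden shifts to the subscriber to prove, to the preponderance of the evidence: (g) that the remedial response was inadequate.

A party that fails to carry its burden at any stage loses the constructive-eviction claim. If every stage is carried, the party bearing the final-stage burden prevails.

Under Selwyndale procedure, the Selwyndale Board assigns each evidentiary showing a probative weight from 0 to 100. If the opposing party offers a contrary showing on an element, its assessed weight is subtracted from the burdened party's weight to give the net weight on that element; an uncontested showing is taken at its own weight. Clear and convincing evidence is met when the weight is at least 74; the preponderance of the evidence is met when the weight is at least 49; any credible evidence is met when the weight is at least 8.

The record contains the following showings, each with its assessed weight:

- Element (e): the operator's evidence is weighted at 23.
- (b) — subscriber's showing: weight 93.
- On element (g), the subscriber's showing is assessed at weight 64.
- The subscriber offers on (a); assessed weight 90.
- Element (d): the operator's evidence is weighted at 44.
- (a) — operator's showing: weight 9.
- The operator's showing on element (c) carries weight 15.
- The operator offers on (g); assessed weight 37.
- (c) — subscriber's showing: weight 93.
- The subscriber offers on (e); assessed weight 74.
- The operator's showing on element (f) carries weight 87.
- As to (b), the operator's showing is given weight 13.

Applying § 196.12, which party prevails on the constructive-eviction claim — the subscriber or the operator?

subscriber

At Stage 1 the subscriber must meet clear and convincing evidence (weight is at least 74): on (a) the weight is 90 less the opposing 9 gives net 81, which does reach 74, so (a) meets the standard; on (b) the weight is 93 less the opposing 13 gives net 80, which does reach 74, so (b) meets the standard; on (c) the weight is 93 less the opposing 15 gives net 78, which does reach 74, so (c) meets the standard.
  Stage 1 is satisfied; the onus moves to the operator.
At Stage 2 the operator must meet the preponderance of the evidence (weight is at least 49): on (d) the weight is 44, which does not reach 49, so (d) does not meet the standard.
  Not every element is met, so the operator fails to carry Stage 2.
So the subscriber prevails.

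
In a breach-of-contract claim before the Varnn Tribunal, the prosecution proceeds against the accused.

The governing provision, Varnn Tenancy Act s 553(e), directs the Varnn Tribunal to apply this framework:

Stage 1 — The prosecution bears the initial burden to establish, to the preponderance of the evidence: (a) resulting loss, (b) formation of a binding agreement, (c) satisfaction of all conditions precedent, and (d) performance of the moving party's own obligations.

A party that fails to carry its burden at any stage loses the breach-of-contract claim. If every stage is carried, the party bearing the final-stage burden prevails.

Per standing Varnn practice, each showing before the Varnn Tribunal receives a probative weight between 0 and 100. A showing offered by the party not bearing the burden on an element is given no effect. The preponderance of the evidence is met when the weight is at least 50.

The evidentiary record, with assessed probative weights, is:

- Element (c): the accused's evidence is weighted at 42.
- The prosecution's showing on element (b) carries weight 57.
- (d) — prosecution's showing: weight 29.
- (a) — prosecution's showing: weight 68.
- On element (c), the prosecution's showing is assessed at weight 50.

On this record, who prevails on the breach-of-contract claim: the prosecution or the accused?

Stage 1 (prosecution, the preponderance of the evidence, weight is at least 50): (a) 68 ≥ 50 — meets; (b) 57 ≥ 50 — meets; (c) 50 (accused's 42 disregarded) ≥ 50 — meets; (d) 29 < 50 — fails.
  Stage 1 not carried; the prosecution fails its burden.
The accused prevails.

accused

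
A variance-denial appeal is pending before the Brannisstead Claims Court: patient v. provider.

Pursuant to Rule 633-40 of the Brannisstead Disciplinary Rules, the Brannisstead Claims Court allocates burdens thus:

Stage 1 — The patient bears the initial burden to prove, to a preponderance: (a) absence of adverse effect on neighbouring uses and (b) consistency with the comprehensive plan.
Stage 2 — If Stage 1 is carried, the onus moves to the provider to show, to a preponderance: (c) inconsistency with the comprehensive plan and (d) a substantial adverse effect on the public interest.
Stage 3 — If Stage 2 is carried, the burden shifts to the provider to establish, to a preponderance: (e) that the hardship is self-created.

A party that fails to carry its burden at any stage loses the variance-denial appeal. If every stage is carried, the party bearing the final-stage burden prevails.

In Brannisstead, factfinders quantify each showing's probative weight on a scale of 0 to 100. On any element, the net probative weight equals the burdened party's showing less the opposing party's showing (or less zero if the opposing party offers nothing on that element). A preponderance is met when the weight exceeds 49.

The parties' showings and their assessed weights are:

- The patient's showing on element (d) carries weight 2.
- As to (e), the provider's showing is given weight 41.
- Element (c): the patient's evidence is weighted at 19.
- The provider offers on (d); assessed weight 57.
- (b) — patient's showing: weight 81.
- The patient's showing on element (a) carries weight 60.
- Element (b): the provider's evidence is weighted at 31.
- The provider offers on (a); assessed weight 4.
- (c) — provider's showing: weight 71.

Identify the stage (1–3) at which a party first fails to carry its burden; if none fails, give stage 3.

Stage 1 (patient, a preponderance, weight exceeds 49): (a) net 60−4=56 > 49 — meets; (b) net 81−31=50 > 49 — meets.
  All elements met. The burden passes to the provider.
Stage 2 (provider, a preponderance, weight exceeds 49): (c) net 71−19=52 > 49 — meets; (d) net 57−2=55 > 49 — meets.
  All elements met. The provider retains the burden for Stage 3.
Stage 3 (provider, a preponderance, weight exceeds 49): (e) 41 ≤ 49 — fails.
  The provider does not carry Stage 3.
The analysis ends at Stage 3; the patient prevails.

stage 3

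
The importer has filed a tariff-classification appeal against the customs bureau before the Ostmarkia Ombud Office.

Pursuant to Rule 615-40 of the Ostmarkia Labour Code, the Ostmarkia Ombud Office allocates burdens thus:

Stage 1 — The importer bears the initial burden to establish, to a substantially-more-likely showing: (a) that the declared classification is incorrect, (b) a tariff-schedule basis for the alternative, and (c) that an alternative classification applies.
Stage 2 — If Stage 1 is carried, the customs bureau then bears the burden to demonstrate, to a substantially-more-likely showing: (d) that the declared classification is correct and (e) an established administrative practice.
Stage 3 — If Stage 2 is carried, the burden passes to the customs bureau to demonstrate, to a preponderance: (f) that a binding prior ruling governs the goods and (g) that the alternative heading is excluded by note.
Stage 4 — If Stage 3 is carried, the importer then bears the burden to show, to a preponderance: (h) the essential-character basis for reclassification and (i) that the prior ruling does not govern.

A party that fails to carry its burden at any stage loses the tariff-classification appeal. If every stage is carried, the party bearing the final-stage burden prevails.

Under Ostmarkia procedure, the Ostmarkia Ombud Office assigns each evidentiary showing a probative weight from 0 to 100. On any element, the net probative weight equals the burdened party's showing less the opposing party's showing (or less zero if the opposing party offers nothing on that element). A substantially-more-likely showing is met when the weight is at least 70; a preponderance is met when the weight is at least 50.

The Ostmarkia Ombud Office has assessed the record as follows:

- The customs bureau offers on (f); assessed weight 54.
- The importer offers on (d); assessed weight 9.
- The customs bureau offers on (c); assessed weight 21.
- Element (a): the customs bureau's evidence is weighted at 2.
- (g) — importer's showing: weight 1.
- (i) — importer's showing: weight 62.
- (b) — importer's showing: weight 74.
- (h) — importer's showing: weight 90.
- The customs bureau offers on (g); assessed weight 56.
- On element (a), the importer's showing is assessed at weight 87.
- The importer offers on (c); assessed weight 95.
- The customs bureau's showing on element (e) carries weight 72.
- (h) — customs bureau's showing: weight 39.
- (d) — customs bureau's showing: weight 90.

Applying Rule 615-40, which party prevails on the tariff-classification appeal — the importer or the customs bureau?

importer

Stage 1 — burden on importer; standard: a substantially-more-likely showing (weight is at least 70).
    (a): 87 − 2 = 85 ≥ 70 [met]
    (b): 74 ≥ 70 [met]
    (c): 95 − 21 = 74 ≥ 70 [met]
  Stage 1 carried; the burden shifts to the customs bureau.
Stage 2 — burden on customs bureau; standard: a substantially-more-likely showing (weight is at least 70).
    (d): 90 − 9 = 81 ≥ 70 [met]
    (e): 72 ≥ 70 [met]
  All elements met. The customs bureau retains the burden for Stage 3.
Stage 3 — burden on customs bureau; standard: a preponderance (weight is at least 50).
    (f): 54 ≥ 50 [met]
    (g): 56 − 1 = 55 ≥ 50 [met]
  Stage 3 carried; the burden shifts to the importer.
Stage 4 — burden on importer; standard: a preponderance (weight is at least 50).
    (h): 90 − 39 = 51 ≥ 50 [met]
    (i): 62 ≥ 50 [met]
  All elements met at the final stage.
With every stage satisfied, the importer prevails.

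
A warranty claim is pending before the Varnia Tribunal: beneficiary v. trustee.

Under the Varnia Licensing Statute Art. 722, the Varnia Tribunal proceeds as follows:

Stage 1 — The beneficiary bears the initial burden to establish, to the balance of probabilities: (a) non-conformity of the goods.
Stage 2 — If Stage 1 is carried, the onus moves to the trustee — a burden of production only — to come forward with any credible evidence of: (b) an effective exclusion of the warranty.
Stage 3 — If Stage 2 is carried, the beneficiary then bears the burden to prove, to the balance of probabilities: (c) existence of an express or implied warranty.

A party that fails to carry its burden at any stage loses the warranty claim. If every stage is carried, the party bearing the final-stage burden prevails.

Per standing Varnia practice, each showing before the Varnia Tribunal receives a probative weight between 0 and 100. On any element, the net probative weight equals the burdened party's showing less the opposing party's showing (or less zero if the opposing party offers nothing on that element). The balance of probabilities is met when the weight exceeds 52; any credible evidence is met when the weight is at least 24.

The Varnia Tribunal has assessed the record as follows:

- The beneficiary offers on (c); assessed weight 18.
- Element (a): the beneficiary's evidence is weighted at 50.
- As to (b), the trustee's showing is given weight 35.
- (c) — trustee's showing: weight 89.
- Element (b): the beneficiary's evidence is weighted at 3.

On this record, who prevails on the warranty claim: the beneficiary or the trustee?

Stage 1 (beneficiary, the balance of probabilities, weight exceeds 52): (a) 50 ≤ 52 — fails.
  Stage 1 not carried; the beneficiary fails its burden.
So the trustee prevails.

trustee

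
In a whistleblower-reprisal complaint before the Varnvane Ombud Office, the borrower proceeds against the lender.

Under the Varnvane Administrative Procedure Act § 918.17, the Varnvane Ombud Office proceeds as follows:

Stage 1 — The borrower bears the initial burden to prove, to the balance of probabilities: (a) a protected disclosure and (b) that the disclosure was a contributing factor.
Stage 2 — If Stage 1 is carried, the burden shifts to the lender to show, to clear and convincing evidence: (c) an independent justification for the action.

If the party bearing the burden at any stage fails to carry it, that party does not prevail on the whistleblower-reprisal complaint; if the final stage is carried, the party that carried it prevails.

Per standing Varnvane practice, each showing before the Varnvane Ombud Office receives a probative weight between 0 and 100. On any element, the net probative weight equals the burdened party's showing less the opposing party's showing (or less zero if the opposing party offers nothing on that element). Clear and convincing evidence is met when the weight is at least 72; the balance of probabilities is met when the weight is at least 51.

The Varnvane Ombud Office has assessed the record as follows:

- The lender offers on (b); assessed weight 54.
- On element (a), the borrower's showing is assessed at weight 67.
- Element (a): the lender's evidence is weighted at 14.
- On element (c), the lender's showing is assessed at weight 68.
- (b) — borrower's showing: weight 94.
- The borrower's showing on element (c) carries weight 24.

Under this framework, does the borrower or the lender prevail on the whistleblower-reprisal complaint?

lender

Stage 1 — burden on borrower; standard: the balance of probabilities (weight is at least 51).
    (a): 67 − 14 = 53 ≥ 51 [met]
    (b): 94 − 54 = 40 < 51 [not met]
  Stage 1 not carried; the borrower fails its burden.
The lender prevails.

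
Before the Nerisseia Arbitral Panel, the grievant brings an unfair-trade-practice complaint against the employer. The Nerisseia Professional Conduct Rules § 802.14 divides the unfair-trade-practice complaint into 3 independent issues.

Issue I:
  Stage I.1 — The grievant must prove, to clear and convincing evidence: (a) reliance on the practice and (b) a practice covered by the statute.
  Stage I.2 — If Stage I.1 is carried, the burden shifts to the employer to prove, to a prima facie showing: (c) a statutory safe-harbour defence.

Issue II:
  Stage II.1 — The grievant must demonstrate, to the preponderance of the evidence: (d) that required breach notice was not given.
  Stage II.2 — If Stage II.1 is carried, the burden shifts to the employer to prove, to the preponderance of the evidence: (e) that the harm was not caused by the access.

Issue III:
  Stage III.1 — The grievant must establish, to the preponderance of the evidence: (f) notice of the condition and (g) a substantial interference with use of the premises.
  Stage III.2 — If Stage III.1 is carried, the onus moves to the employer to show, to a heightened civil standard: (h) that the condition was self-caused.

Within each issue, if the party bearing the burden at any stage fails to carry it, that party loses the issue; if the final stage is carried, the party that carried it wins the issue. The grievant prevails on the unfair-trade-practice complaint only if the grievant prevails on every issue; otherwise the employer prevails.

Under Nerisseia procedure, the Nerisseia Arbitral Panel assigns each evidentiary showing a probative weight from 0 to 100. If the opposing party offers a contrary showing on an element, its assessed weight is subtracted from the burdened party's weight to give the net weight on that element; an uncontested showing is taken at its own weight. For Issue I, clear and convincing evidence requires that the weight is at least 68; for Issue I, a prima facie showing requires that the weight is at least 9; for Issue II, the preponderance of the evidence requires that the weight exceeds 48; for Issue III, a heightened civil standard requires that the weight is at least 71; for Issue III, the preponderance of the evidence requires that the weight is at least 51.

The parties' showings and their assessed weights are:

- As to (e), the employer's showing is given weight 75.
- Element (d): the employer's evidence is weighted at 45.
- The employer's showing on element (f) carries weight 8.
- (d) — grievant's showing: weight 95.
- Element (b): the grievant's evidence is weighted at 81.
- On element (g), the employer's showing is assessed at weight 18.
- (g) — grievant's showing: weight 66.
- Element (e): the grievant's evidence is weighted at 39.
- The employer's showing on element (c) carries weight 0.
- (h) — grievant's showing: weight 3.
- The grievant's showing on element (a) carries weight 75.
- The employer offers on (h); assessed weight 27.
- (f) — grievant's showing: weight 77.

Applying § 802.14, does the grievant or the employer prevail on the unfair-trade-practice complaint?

employer

— Issue I —
Stage I.1 — burden on grievant; standard: clear and convincing evidence (weight is at least 68).
    (a): 75 ≥ 68 [met]
    (b): 81 ≥ 68 [met]
  All elements met. The burden passes to the employer.
Stage I.2 — burden on employer; standard: a prima facie showing (weight is at least 9).
    (c): 0 < 9 [not met]
  Not every element is met, so the employer fails to carry Stage I.2.
The grievant prevails on this issue.
— Issue II —
Stage II.1 — burden on grievant; standard: the preponderance of the evidence (weight exceeds 48).
    (d): 95 − 45 = 50 > 48 [met]
  The grievant carries Stage II.1; the employer now bears the burden.
Stage II.2 — burden on employer; standard: the preponderance of the evidence (weight exceeds 48).
    (e): 75 − 39 = 36 ≤ 48 [not met]
  The employer does not carry Stage II.2.
The analysis ends at Stage II.2; the grievant prevails on this issue.
— Issue III —
Stage III.1 (grievant, the preponderance of the evidence, weight is at least 51): (f) net 77−8=69 ≥ 51 — meets; (g) net 66−18=48 < 51 — fails.
  Stage III.1 not carried; the grievant fails its burden.
The analysis ends at Stage III.1; the employer prevails on this issue.
Per-issue: Issue I → grievant; Issue II → grievant; Issue III → employer. The grievant must prevail on every issue; overall, the employer prevails.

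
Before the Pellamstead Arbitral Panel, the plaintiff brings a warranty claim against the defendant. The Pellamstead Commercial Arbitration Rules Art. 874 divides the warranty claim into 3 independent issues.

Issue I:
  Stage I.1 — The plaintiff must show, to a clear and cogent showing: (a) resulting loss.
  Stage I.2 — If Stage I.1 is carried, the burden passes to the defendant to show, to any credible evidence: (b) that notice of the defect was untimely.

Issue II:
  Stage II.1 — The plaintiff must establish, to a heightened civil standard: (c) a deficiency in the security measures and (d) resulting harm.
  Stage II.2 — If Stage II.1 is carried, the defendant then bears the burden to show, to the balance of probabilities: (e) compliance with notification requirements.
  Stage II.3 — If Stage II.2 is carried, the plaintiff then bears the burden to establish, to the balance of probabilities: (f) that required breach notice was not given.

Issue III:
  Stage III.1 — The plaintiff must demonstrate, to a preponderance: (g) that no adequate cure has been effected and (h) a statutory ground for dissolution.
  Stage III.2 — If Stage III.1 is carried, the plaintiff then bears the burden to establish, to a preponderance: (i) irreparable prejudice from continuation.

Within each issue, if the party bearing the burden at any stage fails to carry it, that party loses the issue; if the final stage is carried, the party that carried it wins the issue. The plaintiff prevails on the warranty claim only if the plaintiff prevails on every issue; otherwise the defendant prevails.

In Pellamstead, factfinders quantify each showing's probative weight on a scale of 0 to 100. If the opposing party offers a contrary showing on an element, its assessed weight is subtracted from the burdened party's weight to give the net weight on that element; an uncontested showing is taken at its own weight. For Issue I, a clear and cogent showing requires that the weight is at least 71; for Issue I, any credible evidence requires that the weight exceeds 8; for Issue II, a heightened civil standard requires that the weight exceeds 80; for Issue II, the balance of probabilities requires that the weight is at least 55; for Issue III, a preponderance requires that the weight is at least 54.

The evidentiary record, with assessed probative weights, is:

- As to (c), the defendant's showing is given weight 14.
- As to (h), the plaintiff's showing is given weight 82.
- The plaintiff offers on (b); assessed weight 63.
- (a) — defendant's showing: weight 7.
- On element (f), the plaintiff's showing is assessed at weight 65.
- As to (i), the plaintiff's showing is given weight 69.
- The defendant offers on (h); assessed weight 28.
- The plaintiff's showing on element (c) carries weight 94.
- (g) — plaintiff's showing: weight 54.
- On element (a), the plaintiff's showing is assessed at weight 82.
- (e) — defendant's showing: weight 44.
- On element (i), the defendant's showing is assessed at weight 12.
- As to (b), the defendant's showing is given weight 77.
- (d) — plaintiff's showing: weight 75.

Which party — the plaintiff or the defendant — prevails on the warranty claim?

— Issue I —
Stage I.1 — burden on plaintiff; standard: a clear and cogent showing (weight is at least 71).
    (a): 82 − 7 = 75 ≥ 71 [met]
  Stage I.1 is satisfied; the onus moves to the defendant.
Stage I.2 — burden on defendant; standard: any credible evidence (weight exceeds 8).
    (b): 77 − 63 = 14 > 8 [met]
  All elements met at the final stage.
With every stage satisfied, the defendant prevails on this issue.
— Issue II —
Stage II.1 (plaintiff, a heightened civil standard, weight exceeds 80): (c) net 94−14=80 ≤ 80 — fails; (d) 75 ≤ 80 — fails.
  Not every element is met, so the plaintiff fails to carry Stage II.1.
The defendant prevails on this issue.
— Issue III —
At Stage III.1 the plaintiff must meet a preponderance (weight is at least 54): on (g) the weight is 54, ≥ 54, so (g) meets the standard; on (h) the weight is 82 less the opposing 28 gives net 54, ≥ 54, so (h) meets the standard.
  Stage III.1 carried; the burden remains with the plaintiff.
At Stage III.2 the plaintiff must meet a preponderance (weight is at least 54): on (i) the weight is 69 less the opposing 12 gives net 57, which does reach 54, so (i) meets the standard.
  All elements met at the final stage.
With every stage satisfied, the plaintiff prevails on this issue.
Per-issue: Issue I → defendant; Issue II → defendant; Issue III → plaintiff. The plaintiff must prevail on every issue; overall, the defendant prevails.

defendant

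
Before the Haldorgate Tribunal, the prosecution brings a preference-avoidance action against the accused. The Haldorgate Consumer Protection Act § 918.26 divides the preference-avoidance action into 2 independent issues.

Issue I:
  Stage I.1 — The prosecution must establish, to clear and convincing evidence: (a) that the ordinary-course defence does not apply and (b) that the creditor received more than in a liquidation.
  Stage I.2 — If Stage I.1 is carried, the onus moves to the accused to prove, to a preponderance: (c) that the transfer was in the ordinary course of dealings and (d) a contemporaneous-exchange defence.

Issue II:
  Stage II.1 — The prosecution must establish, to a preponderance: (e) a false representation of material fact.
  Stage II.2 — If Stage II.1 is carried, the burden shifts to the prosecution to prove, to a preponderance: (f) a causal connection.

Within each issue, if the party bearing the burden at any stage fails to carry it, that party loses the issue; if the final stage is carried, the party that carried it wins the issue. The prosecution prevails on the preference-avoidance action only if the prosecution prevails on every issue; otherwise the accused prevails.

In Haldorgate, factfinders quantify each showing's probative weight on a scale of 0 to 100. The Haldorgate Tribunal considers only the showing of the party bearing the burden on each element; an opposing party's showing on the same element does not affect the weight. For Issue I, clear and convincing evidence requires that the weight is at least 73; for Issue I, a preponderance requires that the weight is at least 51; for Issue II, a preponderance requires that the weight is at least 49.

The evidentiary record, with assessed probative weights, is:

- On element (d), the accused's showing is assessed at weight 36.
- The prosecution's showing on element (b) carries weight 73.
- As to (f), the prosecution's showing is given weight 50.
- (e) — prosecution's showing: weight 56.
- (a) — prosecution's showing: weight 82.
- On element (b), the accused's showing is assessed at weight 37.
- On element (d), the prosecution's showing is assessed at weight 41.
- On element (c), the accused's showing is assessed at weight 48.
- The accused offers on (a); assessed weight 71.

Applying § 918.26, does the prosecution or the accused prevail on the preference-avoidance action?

prosecution

— Issue I —
Stage I.1 (prosecution, clear and convincing evidence, weight is at least 73): (a) 82 (accused's 71 disregarded) ≥ 73 — meets; (b) 73 (accused's 37 disregarded) ≥ 73 — meets.
  The prosecution carries Stage I.1; the accused now bears the burden.
Stage I.2 (accused, a preponderance, weight is at least 51): (c) 48 < 51 — fails; (d) 36 (prosecution's 41 disregarded) < 51 — fails.
  The accused does not carry Stage I.2.
So the prosecution prevails on this issue.
— Issue II —
Stage II.1 — burden on prosecution; standard: a preponderance (weight is at least 49).
    (e): 56 ≥ 49 [met]
  Stage II.1 carried; the burden remains with the prosecution.
Stage II.2 — burden on prosecution; standard: a preponderance (weight is at least 49).
    (f): 50 ≥ 49 [met]
  Stage II.2 carried; the final stage is satisfied.
All stages carried — the prosecution prevails on this issue.
Per-issue: Issue I → prosecution; Issue II → prosecution. The prosecution must prevail on every issue; overall, the prosecution prevails.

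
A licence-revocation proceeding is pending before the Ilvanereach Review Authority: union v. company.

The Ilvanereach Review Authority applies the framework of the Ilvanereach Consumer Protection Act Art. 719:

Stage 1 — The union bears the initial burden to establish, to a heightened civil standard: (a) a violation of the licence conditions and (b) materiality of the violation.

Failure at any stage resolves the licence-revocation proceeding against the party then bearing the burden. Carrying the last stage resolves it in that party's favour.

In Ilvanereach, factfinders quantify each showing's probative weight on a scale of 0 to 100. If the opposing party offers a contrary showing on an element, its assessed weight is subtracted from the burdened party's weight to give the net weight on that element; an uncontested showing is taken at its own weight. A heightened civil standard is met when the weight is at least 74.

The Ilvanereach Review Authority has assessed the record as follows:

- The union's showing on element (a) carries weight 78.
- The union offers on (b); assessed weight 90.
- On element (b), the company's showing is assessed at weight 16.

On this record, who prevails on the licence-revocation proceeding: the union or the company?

union

At Stage 1 the union must meet a heightened civil standard (weight is at least 74): on (a) the weight is 78, ≥ 74, so (a) meets the standard; on (b) the weight is 90 less the opposing 16 gives net 74, ≥ 74, so (b) meets the standard.
  Stage 1 carried; the final stage is satisfied.
All stages carried — the union prevails.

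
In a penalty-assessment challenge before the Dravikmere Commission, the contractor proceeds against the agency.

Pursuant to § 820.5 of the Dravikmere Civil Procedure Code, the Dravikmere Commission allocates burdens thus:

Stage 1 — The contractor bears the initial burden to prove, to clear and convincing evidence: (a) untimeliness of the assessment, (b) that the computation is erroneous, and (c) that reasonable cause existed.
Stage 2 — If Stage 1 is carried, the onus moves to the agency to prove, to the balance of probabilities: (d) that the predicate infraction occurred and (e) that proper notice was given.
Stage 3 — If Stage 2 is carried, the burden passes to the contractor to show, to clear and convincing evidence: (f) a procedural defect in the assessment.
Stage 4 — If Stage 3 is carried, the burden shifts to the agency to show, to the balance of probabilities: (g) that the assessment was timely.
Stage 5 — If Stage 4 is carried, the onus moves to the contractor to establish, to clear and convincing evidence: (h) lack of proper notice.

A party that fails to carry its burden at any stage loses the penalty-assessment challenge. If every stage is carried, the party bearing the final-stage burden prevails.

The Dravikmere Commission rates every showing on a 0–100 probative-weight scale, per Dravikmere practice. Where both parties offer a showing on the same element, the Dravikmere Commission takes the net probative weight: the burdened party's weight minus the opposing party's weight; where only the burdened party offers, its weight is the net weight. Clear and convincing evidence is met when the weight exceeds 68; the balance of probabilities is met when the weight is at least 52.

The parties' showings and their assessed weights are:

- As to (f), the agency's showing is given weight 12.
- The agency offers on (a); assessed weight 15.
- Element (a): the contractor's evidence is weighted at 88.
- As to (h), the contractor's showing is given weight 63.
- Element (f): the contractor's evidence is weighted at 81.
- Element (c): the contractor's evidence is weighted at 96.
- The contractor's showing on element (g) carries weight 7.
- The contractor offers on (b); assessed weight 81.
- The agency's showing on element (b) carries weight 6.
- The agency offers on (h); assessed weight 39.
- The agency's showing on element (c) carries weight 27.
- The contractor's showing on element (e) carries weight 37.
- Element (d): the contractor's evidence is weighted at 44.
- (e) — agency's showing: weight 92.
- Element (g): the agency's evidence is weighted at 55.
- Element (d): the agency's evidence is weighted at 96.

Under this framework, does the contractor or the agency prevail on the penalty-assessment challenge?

At Stage 1 the contractor must meet clear and convincing evidence (weight exceeds 68): on (a) the weight is 88 less the opposing 15 gives net 73, > 68, so (a) meets the standard; on (b) the weight is 81 less the opposing 6 gives net 75, > 68, so (b) meets the standard; on (c) the weight is 96 less the opposing 27 gives net 69, which does exceed 68, so (c) meets the standard.
  Stage 1 carried; the burden shifts to the agency.
At Stage 2 the agency must meet the balance of probabilities (weight is at least 52): on (d) the weight is 96 less the opposing 44 gives net 52, which does reach 52, so (d) meets the standard; on (e) the weight is 92 less the opposing 37 gives net 55, which does reach 52, so (e) meets the standard.
  All elements met. The burden passes to the contractor.
At Stage 3 the contractor must meet clear and convincing evidence (weight exceeds 68): on (f) the weight is 81 less the opposing 12 gives net 69, which does exceed 68, so (f) meets the standard.
  All elements met. The burden passes to the agency.
At Stage 4 the agency must meet the balance of probabilities (weight is at least 52): on (g) the weight is 55 less the opposing 7 gives net 48, which does not reach 52, so (g) does not meet the standard.
  Stage 4 not carried; the agency fails its burden.
The analysis ends at Stage 4; the contractor prevails.

contractor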